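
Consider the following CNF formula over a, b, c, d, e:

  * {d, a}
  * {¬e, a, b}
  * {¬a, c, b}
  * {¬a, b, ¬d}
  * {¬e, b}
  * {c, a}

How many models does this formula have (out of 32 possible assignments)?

12

Split on a, then b.
  a=1, b=1: c, d, e free → 2^3 = 8.
  a=1, b=0: remaining (c,d,e) ∈ {(1,0,0)} — 1.
  a=0, b=1: remaining (c,d,e) ∈ {(1,1,0); (1,1,1)} — 2.
  a=0, b=0: remaining (c,d,e) ∈ {(1,1,0)} — 1.
Total: 8 + 1 + 2 + 1 = 12.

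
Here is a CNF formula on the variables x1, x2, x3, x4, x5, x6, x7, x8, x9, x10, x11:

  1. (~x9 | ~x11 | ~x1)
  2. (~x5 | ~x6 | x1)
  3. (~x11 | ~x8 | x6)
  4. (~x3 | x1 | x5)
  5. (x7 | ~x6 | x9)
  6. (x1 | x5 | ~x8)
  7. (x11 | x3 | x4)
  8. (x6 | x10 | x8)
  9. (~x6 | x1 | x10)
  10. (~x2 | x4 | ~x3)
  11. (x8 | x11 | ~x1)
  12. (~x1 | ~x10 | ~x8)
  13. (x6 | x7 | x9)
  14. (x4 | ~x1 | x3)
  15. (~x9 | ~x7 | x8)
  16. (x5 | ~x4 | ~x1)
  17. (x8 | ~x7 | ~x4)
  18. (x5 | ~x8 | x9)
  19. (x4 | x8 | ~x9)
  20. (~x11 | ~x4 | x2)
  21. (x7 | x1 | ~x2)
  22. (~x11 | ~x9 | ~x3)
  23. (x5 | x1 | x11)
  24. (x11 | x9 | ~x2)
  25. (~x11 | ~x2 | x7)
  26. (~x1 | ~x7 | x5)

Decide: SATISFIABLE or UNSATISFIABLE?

SATISFIABLE

Branch on x1: take x1 = False.
Branch on x2: take x2 = False.
Set x3 = True and propagate.
  then x5 is forced to True.
  then x6 is forced to False.
The remaining clauses are satisfied by x4 = False, x7 = True, x8 = False, x9 = False, x10 = True, x11 = False.
So x1 = 0, x2 = 0, x3 = 1, x4 = 0, x5 = 1, x6 = 0, x7 = 1, x8 = 0, x9 = 0, x10 = 1, x11 = 0 is a satisfying assignment.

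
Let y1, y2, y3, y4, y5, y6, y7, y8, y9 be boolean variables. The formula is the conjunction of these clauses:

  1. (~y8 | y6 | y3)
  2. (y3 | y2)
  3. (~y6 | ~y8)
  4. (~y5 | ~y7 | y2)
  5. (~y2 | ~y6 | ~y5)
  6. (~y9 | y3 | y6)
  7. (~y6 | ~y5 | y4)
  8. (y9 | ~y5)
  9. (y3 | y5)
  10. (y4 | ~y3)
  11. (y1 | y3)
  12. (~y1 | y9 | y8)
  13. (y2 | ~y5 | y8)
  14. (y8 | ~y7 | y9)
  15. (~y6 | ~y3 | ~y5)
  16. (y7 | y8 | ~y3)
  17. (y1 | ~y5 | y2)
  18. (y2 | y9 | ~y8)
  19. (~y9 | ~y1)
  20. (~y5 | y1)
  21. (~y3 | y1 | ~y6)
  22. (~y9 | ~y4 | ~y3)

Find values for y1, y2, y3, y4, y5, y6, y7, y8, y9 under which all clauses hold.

y1 = F, y2 = T, y3 = T, y4 = T, y5 = F, y6 = F, y7 = F, y8 = T, y9 = F

Set y1 = False and propagate.
  then y3 is forced to True.
  then y4 is forced to True.
  then y5 is forced to False.
  then y6 is forced to False.
  then y9 is forced to False.
Try y2 = True.
The remaining clauses are satisfied by y7 = False, y8 = True.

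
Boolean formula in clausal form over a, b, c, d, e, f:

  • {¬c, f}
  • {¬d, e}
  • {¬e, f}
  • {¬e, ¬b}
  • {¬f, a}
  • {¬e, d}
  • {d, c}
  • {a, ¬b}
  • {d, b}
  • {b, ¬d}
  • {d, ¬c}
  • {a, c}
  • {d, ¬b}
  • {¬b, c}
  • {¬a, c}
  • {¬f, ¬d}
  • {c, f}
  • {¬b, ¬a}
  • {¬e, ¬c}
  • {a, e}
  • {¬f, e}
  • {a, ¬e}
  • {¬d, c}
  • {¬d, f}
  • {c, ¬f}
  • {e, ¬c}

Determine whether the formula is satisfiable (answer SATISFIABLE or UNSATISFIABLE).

c = True:
  propagation gives f=True, a=True, d=True; an empty clause results — contradiction.
c = False:
  propagation gives d=True; an empty clause results — contradiction.
Every branch closes, so no satisfying assignment exists.

UNSATISFIABLE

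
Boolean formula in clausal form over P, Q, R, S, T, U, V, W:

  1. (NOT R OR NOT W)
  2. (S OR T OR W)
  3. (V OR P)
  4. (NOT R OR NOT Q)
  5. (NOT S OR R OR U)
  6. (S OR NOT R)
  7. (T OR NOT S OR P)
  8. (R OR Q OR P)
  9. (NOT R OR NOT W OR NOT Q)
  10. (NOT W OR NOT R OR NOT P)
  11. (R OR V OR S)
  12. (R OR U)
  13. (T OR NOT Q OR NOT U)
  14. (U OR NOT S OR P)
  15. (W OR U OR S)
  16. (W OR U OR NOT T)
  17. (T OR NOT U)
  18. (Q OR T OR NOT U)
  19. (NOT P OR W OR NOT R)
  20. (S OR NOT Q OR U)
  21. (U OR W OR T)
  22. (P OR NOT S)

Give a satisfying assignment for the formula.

Pure literal: V appears only positively; assign V = True.
Branch on P: take P = False.
  then S is forced to False.
  then R is forced to False.
  then Q is forced to True.
  then U is forced to True.
  then T is forced to True.
W is now unconstrained; take W = True.
Every clause has at least one true literal under this assignment.
Check each clause:
  1. (NOT W OR NOT R) — NOT R is true.
  2. (W OR T OR S) — W is true.
  3. (V OR P) — V is true.
  4. (NOT Q OR NOT R) — NOT R is true.
  5. (NOT S OR U OR R) — NOT S is true.
  6. (NOT R OR S) — NOT R is true.
  7. (P OR T OR NOT S) — NOT S is true.
  8. (R OR P OR Q) — Q is true.
  9. (NOT Q OR NOT R OR NOT W) — NOT R is true.
  10. (NOT W OR NOT P OR NOT R) — NOT R is true.
  11. (S OR V OR R) — V is true.
  12. (R OR U) — U is true.
  13. (T OR NOT U OR NOT Q) — T is true.
  14. (NOT S OR U OR P) — NOT S is true.
  15. (U OR W OR S) — W is true.
  16. (U OR NOT T OR W) — W is true.
  17. (T OR NOT U) — T is true.
  18. (T OR Q OR NOT U) — Q is true.
  19. (NOT R OR W OR NOT P) — W is true.
  20. (S OR U OR NOT Q) — U is true.
  21. (W OR U OR T) — W is true.
  22. (NOT S OR P) — NOT S is true.

P=F, Q=T, R=F, S=F, T=T, U=T, V=T, W=T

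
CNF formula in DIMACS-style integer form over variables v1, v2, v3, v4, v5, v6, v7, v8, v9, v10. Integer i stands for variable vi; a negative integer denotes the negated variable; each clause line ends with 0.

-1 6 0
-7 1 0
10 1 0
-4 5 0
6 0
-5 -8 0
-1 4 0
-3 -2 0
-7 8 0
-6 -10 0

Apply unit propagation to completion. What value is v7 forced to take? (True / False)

False

(v6) stands alone — v6 = True.
From (¬v6 ∨ ¬v10) and v6 = True: v10 = False.
From (v10 ∨ v1) and v10 = False: v1 = True.
(¬v1 ∨ v4) with v1 = True leaves only v4, so v4 = True.
(¬v4 ∨ v5) with v4 = True leaves only v5, so v5 = True.
In (¬v8 ∨ ¬v5), ¬v5 is now false; ¬v8 must hold, so v8 = False.
(v8 ∨ ¬v7): since v8 = False, the clause reduces to (¬v7). v7 = False.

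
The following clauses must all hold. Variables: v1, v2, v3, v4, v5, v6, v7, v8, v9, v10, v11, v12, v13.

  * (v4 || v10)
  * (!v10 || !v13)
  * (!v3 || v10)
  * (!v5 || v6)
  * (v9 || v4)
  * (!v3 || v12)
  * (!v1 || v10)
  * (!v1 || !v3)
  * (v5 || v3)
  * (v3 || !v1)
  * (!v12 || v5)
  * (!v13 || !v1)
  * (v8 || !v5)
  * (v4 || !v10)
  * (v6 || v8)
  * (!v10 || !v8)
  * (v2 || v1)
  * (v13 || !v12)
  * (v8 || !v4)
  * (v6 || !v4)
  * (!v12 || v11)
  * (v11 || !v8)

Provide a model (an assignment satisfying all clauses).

v1=False, v2=True, v3=False, v4=True, v5=True, v6=True, v7=False, v8=True, v9=True, v10=False, v11=True, v12=False, v13=False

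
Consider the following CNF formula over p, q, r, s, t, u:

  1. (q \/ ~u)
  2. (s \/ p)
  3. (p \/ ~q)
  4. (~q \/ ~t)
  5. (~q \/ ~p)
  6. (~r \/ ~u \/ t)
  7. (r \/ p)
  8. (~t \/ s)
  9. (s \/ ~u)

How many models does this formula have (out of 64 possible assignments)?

8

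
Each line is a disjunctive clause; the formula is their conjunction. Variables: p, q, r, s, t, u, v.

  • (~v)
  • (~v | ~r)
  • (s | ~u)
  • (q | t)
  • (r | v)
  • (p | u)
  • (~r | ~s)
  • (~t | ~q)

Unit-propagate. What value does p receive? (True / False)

(~v) is a unit clause: v = False.
(r | v): since v = False, the clause reduces to (r). r = True.
(~s | ~r) with r = True leaves only ~s, so s = False.
(~u | s) with s = False leaves only ~u, so u = False.
From (u | p) and u = False: p = True.

True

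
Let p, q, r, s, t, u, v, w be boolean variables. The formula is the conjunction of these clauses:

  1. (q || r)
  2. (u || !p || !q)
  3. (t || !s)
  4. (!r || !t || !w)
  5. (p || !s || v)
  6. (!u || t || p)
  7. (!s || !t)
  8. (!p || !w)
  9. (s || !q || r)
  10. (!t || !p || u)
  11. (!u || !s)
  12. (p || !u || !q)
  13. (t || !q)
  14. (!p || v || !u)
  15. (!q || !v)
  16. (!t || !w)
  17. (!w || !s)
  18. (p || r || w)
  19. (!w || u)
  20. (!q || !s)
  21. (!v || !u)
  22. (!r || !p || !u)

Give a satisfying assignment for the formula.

p=False, q=False, r=True, s=False, t=False, u=False, v=True, w=False

Branch on p: take p = False.
The remaining clauses are satisfied by q = False, r = True, s = False, t = False, u = False, v = True, w = False.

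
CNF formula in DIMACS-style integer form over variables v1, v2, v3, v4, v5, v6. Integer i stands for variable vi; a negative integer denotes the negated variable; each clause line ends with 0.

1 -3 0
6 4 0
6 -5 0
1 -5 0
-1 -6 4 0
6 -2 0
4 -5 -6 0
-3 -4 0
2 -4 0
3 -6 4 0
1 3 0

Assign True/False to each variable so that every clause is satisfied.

v1 = T, v2 = T, v3 = F, v4 = T, v5 = F, v6 = T

Pure literal: v5 appears only negated; assign v5 = False.
Try v1 = True.
Try v2 = True.
  then v6 is forced to True.
  then v4 is forced to True.
  then v3 is forced to False.
Every clause has at least one true literal under this assignment.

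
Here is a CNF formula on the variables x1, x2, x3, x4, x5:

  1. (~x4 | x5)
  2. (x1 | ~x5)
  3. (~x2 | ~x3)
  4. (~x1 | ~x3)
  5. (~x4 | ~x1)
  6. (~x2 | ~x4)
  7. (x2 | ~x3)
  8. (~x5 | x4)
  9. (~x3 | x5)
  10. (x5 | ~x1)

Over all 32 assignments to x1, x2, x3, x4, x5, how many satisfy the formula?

2

Satisfying assignments:
  x1=0 x2=0 x3=0 x4=0 x5=0
  x1=0 x2=1 x3=0 x4=0 x5=0
That's 2 in total.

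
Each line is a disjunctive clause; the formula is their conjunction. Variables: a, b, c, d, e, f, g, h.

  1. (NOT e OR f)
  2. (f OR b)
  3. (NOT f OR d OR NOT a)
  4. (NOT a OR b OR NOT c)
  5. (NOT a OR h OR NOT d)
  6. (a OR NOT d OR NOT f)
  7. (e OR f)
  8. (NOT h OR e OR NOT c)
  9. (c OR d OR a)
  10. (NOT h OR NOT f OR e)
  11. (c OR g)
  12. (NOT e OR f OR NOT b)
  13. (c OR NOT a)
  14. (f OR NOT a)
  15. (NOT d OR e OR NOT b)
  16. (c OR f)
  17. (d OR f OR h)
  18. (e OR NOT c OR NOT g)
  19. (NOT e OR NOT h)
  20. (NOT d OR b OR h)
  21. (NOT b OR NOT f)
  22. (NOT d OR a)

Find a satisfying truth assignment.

a = False  b = False  c = True  d = False  e = True  f = True  g = False  h = False

Check each clause:
  1. (f OR NOT e) — f is true.
  2. (f OR b) — f is true.
  3. (NOT f OR NOT a OR d) — NOT a is true.
  4. (b OR NOT a OR NOT c) — NOT a is true.
  5. (NOT a OR NOT d OR h) — NOT d is true.
  6. (NOT d OR a OR NOT f) — NOT d is true.
  7. (f OR e) — e is true.
  8. (e OR NOT c OR NOT h) — NOT h is true.
  9. (a OR c OR d) — c is true.
  10. (NOT f OR e OR NOT h) — NOT h is true.
  11. (g OR c) — c is true.
  12. (f OR NOT b OR NOT e) — f is true.
  13. (NOT a OR c) — c is true.
  14. (NOT a OR f) — f is true.
  15. (NOT b OR e OR NOT d) — NOT d is true.
  16. (c OR f) — c is true.
  17. (d OR h OR f) — f is true.
  18. (NOT g OR e OR NOT c) — NOT g is true.
  19. (NOT e OR NOT h) — NOT h is true.
  20. (b OR h OR NOT d) — NOT d is true.
  21. (NOT f OR NOT b) — NOT b is true.
  22. (a OR NOT d) — NOT d is true.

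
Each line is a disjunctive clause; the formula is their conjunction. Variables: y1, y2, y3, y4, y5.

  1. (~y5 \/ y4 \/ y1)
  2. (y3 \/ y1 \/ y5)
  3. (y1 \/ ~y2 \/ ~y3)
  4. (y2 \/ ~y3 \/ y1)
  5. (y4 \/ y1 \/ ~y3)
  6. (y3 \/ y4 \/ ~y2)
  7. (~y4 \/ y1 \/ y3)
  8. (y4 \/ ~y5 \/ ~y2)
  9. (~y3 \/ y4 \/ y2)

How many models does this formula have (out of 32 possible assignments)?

Split on y3, then y1.
  y3=T, y1=T: 5 of the 8 assignments to (y2,y4,y5) work.
  y3=T, y1=F: a clause becomes empty — 0.
  y3=F, y1=T: y5 free; 3 ways for (y2,y4) × 2^1 = 6.
  y3=F, y1=F: a clause becomes empty — 0.
Total: 5 + 0 + 6 + 0 = 11.

11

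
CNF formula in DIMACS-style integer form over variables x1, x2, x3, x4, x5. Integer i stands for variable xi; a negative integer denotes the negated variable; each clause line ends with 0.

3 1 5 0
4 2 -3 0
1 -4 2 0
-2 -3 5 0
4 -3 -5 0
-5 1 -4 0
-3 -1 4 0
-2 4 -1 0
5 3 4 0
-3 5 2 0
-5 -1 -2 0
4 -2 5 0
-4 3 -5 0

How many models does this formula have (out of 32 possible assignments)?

Satisfying assignments:
  x1=0 x2=0 x3=0 x4=0 x5=1
  x1=0 x2=1 x3=0 x4=0 x5=1
  x1=1 x2=0 x3=0 x4=0 x5=1
  x1=1 x2=0 x3=0 x4=1 x5=0
  x1=1 x2=0 x3=1 x4=1 x5=1
  x1=1 x2=1 x3=0 x4=1 x5=0
That's 6 in total.

6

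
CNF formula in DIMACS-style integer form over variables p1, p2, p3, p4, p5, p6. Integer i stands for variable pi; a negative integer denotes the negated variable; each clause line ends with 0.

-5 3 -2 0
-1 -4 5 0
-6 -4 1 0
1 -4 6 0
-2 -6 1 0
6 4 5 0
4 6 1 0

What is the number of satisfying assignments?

Case analysis on p1 and p4:
  p1=T, p4=T: p6 free; 3 ways for (p2,p3,p5) × 2^1 = 6.
  p1=T, p4=F: 10 of the 16 assignments to (p2,p3,p5,p6) work.
  p1=F, p4=T: a clause becomes empty — 0.
  p1=F, p4=F: remaining (p2,p3,p5,p6) ∈ {(F,F,F,T); (F,F,T,T); (F,T,F,T); (F,T,T,T)} — 4.
Total: 6 + 10 + 0 + 4 = 20.

20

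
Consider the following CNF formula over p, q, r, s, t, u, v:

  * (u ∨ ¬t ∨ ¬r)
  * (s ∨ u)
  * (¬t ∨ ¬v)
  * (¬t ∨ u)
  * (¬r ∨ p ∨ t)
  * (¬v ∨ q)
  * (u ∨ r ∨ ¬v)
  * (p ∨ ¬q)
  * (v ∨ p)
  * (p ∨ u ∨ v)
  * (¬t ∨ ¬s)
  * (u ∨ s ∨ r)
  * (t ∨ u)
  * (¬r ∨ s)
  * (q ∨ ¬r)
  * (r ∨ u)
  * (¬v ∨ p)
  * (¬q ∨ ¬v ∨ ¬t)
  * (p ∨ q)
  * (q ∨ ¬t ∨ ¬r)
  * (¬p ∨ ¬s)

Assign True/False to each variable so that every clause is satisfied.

p=1, q=1, r=0, s=0, t=1, u=1, v=0

Pure literal: u appears only positively; assign u = True.
Try p = True.
  then s is forced to False.
  then r is forced to False.
Branch on q: take q = True.
Set t = True and propagate.
  then v is forced to False.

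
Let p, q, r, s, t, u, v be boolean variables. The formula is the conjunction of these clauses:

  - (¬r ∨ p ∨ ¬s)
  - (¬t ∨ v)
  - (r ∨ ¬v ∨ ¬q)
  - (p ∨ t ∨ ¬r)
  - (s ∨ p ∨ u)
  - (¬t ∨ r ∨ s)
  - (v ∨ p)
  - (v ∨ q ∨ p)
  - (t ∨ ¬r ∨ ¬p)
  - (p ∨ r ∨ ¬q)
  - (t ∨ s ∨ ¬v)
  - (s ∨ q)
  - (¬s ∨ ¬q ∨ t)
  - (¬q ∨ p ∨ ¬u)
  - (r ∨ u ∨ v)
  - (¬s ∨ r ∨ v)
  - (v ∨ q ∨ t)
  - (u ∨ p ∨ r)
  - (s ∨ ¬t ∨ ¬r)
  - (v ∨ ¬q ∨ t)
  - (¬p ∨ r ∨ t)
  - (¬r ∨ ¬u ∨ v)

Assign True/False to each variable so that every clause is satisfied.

Branch on p: take p = False.
  then v is forced to True.
Set q = False and propagate.
  then s is forced to True.
  then r is forced to False.
  then u is forced to True.
t is now unconstrained; take t = False.
Every clause has at least one true literal under this assignment.

p=False, q=False, r=False, s=True, t=False, u=True, v=True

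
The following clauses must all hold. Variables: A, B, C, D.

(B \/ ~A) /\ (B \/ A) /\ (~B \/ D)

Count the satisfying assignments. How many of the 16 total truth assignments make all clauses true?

Satisfying assignments:
  A=0 B=1 C=0 D=1
  A=0 B=1 C=1 D=1
  A=1 B=1 C=0 D=1
  A=1 B=1 C=1 D=1
That's 4 in total.

4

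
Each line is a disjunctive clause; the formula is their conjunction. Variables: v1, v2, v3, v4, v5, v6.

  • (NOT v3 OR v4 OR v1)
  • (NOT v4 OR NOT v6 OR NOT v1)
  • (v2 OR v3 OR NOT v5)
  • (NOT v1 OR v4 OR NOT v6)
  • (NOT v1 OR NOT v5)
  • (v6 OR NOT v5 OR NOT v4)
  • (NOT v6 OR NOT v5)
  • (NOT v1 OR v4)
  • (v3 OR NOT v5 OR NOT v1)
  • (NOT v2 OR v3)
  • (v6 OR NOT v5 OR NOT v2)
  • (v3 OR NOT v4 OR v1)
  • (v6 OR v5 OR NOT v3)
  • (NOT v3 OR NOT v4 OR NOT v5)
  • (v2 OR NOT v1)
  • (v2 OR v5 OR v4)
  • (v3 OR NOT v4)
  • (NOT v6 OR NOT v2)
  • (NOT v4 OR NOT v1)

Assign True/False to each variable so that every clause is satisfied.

v1=F, v2=F, v3=T, v4=T, v5=F, v6=T

Check each clause:
  1. (v4 OR v1 OR NOT v3) — v4 is true.
  2. (NOT v1 OR NOT v6 OR NOT v4) — NOT v1 is true.
  3. (v3 OR v2 OR NOT v5) — v3 is true.
  4. (NOT v6 OR NOT v1 OR v4) — v4 is true.
  5. (NOT v1 OR NOT v5) — NOT v5 is true.
  6. (v6 OR NOT v5 OR NOT v4) — NOT v5 is true.
  7. (NOT v5 OR NOT v6) — NOT v5 is true.
  8. (NOT v1 OR v4) — v4 is true.
  9. (NOT v5 OR NOT v1 OR v3) — v3 is true.
  10. (NOT v2 OR v3) — v3 is true.
  11. (NOT v5 OR NOT v2 OR v6) — NOT v5 is true.
  12. (NOT v4 OR v1 OR v3) — v3 is true.
  13. (v6 OR NOT v3 OR v5) — v6 is true.
  14. (NOT v4 OR NOT v5 OR NOT v3) — NOT v5 is true.
  15. (NOT v1 OR v2) — NOT v1 is true.
  16. (v5 OR v2 OR v4) — v4 is true.
  17. (NOT v4 OR v3) — v3 is true.
  18. (NOT v2 OR NOT v6) — NOT v2 is true.
  19. (NOT v1 OR NOT v4) — NOT v1 is true.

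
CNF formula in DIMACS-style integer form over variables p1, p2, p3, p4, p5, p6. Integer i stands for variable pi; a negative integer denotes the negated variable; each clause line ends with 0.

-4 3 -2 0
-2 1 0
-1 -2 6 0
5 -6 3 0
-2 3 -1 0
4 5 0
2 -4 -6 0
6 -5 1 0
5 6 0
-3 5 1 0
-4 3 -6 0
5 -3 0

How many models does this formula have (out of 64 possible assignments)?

Case analysis on p3 and p5:
  p3=T, p5=T: 6 of the 16 assignments to (p1,p2,p4,p6) work.
  p3=T, p5=F: a clause becomes empty — 0.
  p3=F, p5=T: remaining (p1,p2,p4,p6) ∈ {(F,F,F,T); (T,F,F,F); (T,F,F,T); (T,F,T,F)} — 4.
  p3=F, p5=F: a clause becomes empty — 0.
Total: 6 + 0 + 4 + 0 = 10.

10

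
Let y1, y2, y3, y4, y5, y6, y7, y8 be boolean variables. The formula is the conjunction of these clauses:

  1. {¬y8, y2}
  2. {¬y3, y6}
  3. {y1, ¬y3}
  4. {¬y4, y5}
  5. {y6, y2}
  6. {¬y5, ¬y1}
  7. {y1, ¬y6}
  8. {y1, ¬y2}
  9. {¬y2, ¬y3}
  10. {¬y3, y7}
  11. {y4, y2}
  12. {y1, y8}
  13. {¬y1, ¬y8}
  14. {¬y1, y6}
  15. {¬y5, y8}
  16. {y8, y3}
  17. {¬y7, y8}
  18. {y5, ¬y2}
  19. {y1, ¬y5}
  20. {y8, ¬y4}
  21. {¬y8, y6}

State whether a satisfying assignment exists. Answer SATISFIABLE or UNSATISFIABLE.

y1 = True:
  propagation gives y5=False, y4=False, y2=True; an empty clause results — contradiction.
y1 = False:
  propagation gives y3=False, y6=False, y2=True; an empty clause results — contradiction.
Every branch closes, so no satisfying assignment exists.

UNSATISFIABLE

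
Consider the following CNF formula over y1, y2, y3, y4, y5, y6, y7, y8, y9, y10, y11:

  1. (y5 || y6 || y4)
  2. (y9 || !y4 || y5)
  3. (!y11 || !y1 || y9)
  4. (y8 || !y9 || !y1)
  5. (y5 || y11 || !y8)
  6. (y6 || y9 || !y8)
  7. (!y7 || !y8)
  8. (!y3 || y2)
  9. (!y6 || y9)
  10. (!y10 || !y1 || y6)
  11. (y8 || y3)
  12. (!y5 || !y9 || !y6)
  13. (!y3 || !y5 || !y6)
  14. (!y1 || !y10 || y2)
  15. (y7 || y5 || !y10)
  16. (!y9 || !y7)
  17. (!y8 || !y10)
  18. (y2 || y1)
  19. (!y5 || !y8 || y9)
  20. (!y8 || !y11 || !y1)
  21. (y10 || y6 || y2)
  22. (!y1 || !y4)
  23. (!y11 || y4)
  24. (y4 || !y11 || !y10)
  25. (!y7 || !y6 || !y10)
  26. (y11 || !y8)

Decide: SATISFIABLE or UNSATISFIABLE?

SATISFIABLE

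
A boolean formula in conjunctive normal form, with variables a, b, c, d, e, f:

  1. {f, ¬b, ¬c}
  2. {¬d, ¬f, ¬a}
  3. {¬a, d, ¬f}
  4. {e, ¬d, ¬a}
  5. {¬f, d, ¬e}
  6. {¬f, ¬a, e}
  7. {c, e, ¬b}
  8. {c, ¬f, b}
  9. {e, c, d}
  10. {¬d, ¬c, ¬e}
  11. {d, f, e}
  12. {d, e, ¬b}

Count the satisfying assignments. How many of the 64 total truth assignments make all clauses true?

Case analysis on d and e:
  d=1, e=1: 5 of the 16 assignments to (a,b,c,f) work.
  d=1, e=0: remaining (a,b,c,f) ∈ {(0,0,0,0); (0,0,1,0); (0,0,1,1); (0,1,1,1)} — 4.
  d=0, e=1: a free; 3 ways for (b,c,f) × 2^1 = 6.
  d=0, e=0: remaining (a,b,c,f) ∈ {(0,0,1,1)} — 1.
Total: 5 + 4 + 6 + 1 = 16.

16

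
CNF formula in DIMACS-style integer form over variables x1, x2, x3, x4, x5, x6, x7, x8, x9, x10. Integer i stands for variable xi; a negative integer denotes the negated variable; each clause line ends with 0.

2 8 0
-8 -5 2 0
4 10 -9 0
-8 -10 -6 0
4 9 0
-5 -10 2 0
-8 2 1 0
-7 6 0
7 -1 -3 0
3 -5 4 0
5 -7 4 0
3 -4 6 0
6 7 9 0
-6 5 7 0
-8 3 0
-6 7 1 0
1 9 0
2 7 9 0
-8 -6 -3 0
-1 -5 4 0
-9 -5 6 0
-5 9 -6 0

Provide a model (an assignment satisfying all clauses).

x1=False, x2=True, x3=False, x4=True, x5=False, x6=True, x7=True, x8=False, x9=True, x10=False

x2 occurs only positively in the remaining clauses — set x2 = True.
Branch on x1: take x1 = False.
  then x9 is forced to True.
Try x3 = False.
  then x8 is forced to False.
Set x4 = True and propagate.
  then x6 is forced to True.
  then x7 is forced to True.
x5, x10 are now unconstrained; take x5 = False, x10 = False.
Every clause has at least one true literal under this assignment.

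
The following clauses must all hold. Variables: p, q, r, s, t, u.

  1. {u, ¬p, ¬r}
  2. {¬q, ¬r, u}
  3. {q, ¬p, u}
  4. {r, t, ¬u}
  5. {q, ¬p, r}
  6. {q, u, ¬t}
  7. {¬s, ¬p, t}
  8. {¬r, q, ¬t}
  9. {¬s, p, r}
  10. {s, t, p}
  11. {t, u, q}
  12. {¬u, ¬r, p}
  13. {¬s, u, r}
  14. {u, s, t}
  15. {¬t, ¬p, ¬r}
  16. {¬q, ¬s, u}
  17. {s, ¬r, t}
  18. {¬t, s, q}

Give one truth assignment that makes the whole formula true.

p = True  q = True  r = False  s = False  t = True  u = True

Try p = True.
Set q = True and propagate.
For the remaining variables, r = False, s = False, t = True, u = True works.
Every clause has at least one true literal under this assignment.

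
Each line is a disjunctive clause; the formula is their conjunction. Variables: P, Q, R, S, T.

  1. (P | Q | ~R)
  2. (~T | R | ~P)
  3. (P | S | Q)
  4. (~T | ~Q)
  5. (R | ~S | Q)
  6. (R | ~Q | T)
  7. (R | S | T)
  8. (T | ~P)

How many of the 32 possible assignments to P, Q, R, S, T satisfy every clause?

Satisfying assignments:
  P=F Q=T R=T S=F T=F
  P=F Q=T R=T S=T T=F
  P=T Q=F R=T S=F T=T
  P=T Q=F R=T S=T T=T
That's 4 in total.

4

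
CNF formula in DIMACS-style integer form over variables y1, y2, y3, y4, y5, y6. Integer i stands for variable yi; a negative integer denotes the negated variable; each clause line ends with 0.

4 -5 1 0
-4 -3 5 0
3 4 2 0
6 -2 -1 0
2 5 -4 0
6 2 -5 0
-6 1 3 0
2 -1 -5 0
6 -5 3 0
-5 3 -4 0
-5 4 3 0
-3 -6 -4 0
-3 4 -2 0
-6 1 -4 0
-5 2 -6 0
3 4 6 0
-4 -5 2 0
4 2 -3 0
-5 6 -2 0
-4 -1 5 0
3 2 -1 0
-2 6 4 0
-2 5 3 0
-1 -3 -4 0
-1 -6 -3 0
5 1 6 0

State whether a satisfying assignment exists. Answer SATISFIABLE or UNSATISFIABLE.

y4 = True:
  y5 = True:
    propagation gives y3=True, y6=False, y2=True; an empty clause results — contradiction.
  y5 = False:
    propagation gives y3=False, y2=True; an empty clause results — contradiction.
y4 = False:
  y2 = True:
    propagation gives y3=False, y5=False; an empty clause results — contradiction.
  y2 = False:
    propagation gives y3=True; an empty clause results — contradiction.
Every branch closes, so no satisfying assignment exists.

UNSATISFIABLE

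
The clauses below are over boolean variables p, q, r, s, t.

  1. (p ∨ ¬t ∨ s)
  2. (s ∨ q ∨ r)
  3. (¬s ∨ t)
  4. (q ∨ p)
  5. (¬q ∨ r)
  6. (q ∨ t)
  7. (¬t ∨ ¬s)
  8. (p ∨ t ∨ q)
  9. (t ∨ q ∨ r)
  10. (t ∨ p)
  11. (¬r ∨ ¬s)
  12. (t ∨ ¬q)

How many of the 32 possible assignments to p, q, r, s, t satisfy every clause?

The models are:
  p=T q=F r=T s=F t=T
  p=T q=T r=T s=F t=T
That's 2 in total.

2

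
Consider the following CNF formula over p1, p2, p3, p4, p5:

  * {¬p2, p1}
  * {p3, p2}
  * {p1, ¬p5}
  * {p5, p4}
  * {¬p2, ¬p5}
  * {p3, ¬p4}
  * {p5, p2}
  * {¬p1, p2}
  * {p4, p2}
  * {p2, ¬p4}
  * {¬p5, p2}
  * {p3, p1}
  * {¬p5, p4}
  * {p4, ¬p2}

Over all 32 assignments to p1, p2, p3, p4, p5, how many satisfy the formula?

1

Satisfying assignments:
  p1=T p2=T p3=T p4=T p5=F
Count: 1.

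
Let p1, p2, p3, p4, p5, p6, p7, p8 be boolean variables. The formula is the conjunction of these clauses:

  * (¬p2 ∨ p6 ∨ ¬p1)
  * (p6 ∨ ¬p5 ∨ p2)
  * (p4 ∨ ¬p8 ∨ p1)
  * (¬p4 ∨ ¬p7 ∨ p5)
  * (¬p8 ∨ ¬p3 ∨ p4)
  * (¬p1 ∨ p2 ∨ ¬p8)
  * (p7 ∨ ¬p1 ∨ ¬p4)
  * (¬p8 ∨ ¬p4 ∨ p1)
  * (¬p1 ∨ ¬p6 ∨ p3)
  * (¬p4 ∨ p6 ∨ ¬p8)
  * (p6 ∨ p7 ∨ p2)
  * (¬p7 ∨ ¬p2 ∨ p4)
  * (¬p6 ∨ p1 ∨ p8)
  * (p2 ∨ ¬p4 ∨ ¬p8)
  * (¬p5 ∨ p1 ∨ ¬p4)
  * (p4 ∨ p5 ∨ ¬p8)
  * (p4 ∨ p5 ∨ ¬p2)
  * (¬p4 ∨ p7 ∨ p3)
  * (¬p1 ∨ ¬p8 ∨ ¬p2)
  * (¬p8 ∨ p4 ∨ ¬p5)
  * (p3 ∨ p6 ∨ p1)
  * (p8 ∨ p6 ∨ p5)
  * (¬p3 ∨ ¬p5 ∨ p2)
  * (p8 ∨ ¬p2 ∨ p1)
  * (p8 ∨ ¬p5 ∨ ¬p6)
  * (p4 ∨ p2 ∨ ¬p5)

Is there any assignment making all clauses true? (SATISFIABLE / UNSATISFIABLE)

Branch on p1: take p1 = True.
The remaining clauses are satisfied by p2 = False, p3 = True, p4 = False, p5 = False, p6 = True, p7 = False, p8 = False.
Every clause has at least one true literal under this assignment.
So p1 = T  p2 = F  p3 = T  p4 = F  p5 = F  p6 = T  p7 = F  p8 = F is a satisfying assignment.

SATISFIABLE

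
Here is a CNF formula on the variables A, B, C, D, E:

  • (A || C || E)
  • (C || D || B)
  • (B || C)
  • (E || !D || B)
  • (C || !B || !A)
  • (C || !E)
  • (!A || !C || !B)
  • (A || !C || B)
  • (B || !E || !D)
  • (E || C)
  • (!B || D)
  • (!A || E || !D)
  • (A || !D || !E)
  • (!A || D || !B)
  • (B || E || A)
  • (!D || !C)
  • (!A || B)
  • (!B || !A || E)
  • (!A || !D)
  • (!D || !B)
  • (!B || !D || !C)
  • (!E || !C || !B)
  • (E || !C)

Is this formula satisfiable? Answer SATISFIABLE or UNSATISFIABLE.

UNSATISFIABLE

B = True:
  propagation gives D=True; an empty clause results — contradiction.
B = False:
  propagation gives C=True, A=True; an empty clause results — contradiction.
Every branch closes, so no satisfying assignment exists.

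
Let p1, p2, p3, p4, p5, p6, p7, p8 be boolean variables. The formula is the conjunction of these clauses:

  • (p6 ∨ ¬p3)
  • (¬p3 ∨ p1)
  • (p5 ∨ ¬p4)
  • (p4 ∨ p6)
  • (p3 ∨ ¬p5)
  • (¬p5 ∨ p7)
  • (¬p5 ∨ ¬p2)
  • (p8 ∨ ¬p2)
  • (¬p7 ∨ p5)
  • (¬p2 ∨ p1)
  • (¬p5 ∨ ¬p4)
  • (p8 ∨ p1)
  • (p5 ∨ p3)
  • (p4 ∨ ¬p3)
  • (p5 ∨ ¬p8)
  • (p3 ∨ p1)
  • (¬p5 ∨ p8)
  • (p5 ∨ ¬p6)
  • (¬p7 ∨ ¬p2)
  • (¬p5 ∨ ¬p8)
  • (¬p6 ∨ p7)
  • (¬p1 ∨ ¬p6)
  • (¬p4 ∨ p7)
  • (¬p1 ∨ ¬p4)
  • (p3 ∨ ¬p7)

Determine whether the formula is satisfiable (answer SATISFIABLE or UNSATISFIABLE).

p5 = True:
  propagation gives p3=True, p6=True, p1=True; an empty clause results — contradiction.
p5 = False:
  propagation gives p4=False, p6=True; an empty clause results — contradiction.
Every branch closes, so no satisfying assignment exists.

UNSATISFIABLE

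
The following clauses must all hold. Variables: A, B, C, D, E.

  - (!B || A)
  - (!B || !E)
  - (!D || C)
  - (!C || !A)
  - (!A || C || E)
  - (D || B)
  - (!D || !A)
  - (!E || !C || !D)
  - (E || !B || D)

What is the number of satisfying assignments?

Satisfying assignments:
  A=0 B=0 C=1 D=1 E=0
Count: 1.

1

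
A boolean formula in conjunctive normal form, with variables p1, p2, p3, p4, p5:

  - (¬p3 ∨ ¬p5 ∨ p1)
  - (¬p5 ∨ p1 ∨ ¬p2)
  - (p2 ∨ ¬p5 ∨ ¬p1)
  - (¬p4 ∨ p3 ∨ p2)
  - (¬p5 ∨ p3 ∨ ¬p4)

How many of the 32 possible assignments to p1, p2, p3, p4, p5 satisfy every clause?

Case analysis on p5 and p1:
  p5=1, p1=1: remaining (p2,p3,p4) ∈ {(1,0,0); (1,1,0); (1,1,1)} — 3.
  p5=1, p1=0: remaining (p2,p3,p4) ∈ {(0,0,0)} — 1.
  p5=0, p1=1: 7 of the 8 assignments to (p2,p3,p4) work.
  p5=0, p1=0: 7 of the 8 assignments to (p2,p3,p4) work.
Total: 3 + 1 + 7 + 7 = 18.

18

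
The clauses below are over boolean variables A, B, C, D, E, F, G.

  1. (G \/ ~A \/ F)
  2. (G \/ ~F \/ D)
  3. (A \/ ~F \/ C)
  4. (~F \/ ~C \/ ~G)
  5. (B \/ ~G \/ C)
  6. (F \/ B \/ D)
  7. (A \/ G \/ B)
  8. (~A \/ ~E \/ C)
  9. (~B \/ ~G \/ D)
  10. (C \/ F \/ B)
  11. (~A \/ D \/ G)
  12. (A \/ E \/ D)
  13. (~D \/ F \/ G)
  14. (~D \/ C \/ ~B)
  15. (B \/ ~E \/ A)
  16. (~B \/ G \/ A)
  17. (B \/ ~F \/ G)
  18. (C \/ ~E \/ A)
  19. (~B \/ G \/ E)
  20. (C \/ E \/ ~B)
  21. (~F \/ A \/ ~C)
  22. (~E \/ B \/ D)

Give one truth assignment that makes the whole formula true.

A=T, B=F, C=T, D=T, E=F, F=F, G=T

Check each clause:
  1. (~A \/ F \/ G) — G is true.
  2. (G \/ ~F \/ D) — ~F is true.
  3. (A \/ C \/ ~F) — A is true.
  4. (~G \/ ~C \/ ~F) — ~F is true.
  5. (C \/ ~G \/ B) — C is true.
  6. (F \/ D \/ B) — D is true.
  7. (A \/ G \/ B) — A is true.
  8. (C \/ ~A \/ ~E) — C is true.
  9. (~B \/ ~G \/ D) — D is true.
  10. (F \/ C \/ B) — C is true.
  11. (D \/ ~A \/ G) — D is true.
  12. (E \/ D \/ A) — A is true.
  13. (F \/ ~D \/ G) — G is true.
  14. (~B \/ ~D \/ C) — C is true.
  15. (A \/ ~E \/ B) — A is true.
  16. (A \/ G \/ ~B) — A is true.
  17. (B \/ ~F \/ G) — ~F is true.
  18. (~E \/ C \/ A) — C is true.
  19. (E \/ G \/ ~B) — ~B is true.
  20. (C \/ E \/ ~B) — C is true.
  21. (~C \/ ~F \/ A) — A is true.
  22. (D \/ B \/ ~E) — ~E is true.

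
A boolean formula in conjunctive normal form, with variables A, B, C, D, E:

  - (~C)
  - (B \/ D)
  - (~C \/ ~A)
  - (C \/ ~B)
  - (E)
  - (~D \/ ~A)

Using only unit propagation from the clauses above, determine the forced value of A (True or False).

Unit clause (~C) sets C = False.
(C \/ ~B) with C = False leaves only ~B, so B = False.
From (D \/ B) and B = False: D = True.
Unit clause (E) sets E = True.
(~D \/ ~A): since D = True, the clause reduces to (~A). A = False.

False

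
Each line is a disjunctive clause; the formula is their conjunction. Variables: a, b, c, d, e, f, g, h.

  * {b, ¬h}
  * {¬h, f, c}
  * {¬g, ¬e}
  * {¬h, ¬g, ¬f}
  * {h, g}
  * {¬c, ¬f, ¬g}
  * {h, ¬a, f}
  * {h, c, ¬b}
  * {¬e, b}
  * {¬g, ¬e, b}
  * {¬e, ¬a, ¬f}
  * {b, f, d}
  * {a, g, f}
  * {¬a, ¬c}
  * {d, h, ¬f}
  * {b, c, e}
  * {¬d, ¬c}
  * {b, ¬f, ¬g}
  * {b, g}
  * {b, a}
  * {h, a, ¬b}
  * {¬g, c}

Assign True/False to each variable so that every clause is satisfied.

a=0, b=1, c=0, d=1, e=1, f=1, g=0, h=1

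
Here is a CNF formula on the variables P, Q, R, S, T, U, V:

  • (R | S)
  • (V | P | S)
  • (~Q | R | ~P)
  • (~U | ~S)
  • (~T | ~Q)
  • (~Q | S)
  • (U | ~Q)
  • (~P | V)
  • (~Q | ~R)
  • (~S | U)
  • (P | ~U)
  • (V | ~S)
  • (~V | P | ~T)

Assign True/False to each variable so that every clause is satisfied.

P = T  Q = F  R = T  S = F  T = F  U = F  V = T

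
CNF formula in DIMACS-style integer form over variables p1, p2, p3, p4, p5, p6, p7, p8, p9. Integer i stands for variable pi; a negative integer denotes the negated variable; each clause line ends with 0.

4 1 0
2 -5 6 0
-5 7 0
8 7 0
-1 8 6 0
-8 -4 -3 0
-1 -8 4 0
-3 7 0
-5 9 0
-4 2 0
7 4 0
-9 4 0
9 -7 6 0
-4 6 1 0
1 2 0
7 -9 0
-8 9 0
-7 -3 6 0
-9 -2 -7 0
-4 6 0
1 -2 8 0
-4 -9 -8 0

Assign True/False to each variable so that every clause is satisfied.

p1 = T, p2 = F, p3 = F, p4 = F, p5 = F, p6 = T, p7 = T, p8 = F, p9 = F

p3 occurs only negated in the remaining clauses — set p3 = False.
p5 occurs only negated in the remaining clauses — set p5 = False.
Branch on p1: take p1 = True.
Set p2 = False and propagate.
  then p4 is forced to False.
  then p8 is forced to False.
  then p7 is forced to True.
  then p6 is forced to True.
  then p9 is forced to False.
Check each clause:
  1. (p1 ∨ p4) — p1 is true.
  2. (p6 ∨ p2 ∨ ¬p5) — ¬p5 is true.
  3. (p7 ∨ ¬p5) — ¬p5 is true.
  4. (p7 ∨ p8) — p7 is true.
  5. (p6 ∨ ¬p1 ∨ p8) — p6 is true.
  6. (¬p4 ∨ ¬p3 ∨ ¬p8) — ¬p8 is true.
  7. (¬p1 ∨ p4 ∨ ¬p8) — ¬p8 is true.
  8. (¬p3 ∨ p7) — ¬p3 is true.
  9. (p9 ∨ ¬p5) — ¬p5 is true.
  10. (¬p4 ∨ p2) — ¬p4 is true.
  11. (p7 ∨ p4) — p7 is true.
  12. (p4 ∨ ¬p9) — ¬p9 is true.
  13. (p6 ∨ p9 ∨ ¬p7) — p6 is true.
  14. (p6 ∨ ¬p4 ∨ p1) — p1 is true.
  15. (p1 ∨ p2) — p1 is true.
  16. (¬p9 ∨ p7) — p7 is true.
  17. (p9 ∨ ¬p8) — ¬p8 is true.
  18. (¬p3 ∨ p6 ∨ ¬p7) — ¬p3 is true.
  19. (¬p9 ∨ ¬p7 ∨ ¬p2) — ¬p2 is true.
  20. (¬p4 ∨ p6) — ¬p4 is true.
  21. (p1 ∨ p8 ∨ ¬p2) — p1 is true.
  22. (¬p9 ∨ ¬p8 ∨ ¬p4) — ¬p8 is true.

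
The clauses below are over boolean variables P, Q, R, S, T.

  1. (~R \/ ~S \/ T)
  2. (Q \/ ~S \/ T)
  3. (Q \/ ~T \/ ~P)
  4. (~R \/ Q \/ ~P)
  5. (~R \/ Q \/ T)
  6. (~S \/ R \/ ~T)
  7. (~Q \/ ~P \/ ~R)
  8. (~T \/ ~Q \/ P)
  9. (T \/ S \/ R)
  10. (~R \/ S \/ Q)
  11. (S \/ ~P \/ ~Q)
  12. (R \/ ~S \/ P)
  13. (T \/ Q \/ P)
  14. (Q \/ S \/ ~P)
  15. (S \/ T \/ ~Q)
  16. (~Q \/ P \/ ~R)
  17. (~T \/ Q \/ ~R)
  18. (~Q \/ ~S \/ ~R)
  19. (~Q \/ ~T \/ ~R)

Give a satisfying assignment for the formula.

Set P = True and propagate.
The remaining clauses are satisfied by Q = True, R = False, S = True, T = False.
Every clause has at least one true literal under this assignment.
Check each clause:
  1. (~S \/ ~R \/ T) — ~R is true.
  2. (~S \/ T \/ Q) — Q is true.
  3. (Q \/ ~P \/ ~T) — Q is true.
  4. (~P \/ Q \/ ~R) — Q is true.
  5. (Q \/ T \/ ~R) — Q is true.
  6. (R \/ ~T \/ ~S) — ~T is true.
  7. (~P \/ ~R \/ ~Q) — ~R is true.
  8. (~T \/ ~Q \/ P) — P is true.
  9. (R \/ S \/ T) — S is true.
  10. (Q \/ S \/ ~R) — Q is true.
  11. (~Q \/ ~P \/ S) — S is true.
  12. (R \/ ~S \/ P) — P is true.
  13. (Q \/ T \/ P) — P is true.
  14. (~P \/ Q \/ S) — Q is true.
  15. (T \/ ~Q \/ S) — S is true.
  16. (P \/ ~Q \/ ~R) — P is true.
  17. (~R \/ Q \/ ~T) — Q is true.
  18. (~R \/ ~S \/ ~Q) — ~R is true.
  19. (~Q \/ ~R \/ ~T) — ~T is true.

P=T, Q=T, R=F, S=T, T=F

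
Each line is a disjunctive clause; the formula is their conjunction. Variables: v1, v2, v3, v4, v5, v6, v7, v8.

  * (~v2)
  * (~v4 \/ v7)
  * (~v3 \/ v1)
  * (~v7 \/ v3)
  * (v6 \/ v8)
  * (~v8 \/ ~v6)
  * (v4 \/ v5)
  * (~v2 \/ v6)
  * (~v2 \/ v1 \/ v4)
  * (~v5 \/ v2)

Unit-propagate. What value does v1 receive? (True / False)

True

(~v2) is a unit clause: v2 = False.
(~v5 \/ v2): since v2 = False, the clause reduces to (~v5). v5 = False.
In (v5 \/ v4), v5 is now false; v4 must hold, so v4 = True.
(~v4 \/ v7) with v4 = True leaves only v7, so v7 = True.
In (v3 \/ ~v7), ~v7 is now false; v3 must hold, so v3 = True.
(v1 \/ ~v3) with v3 = True leaves only v1, so v1 = True.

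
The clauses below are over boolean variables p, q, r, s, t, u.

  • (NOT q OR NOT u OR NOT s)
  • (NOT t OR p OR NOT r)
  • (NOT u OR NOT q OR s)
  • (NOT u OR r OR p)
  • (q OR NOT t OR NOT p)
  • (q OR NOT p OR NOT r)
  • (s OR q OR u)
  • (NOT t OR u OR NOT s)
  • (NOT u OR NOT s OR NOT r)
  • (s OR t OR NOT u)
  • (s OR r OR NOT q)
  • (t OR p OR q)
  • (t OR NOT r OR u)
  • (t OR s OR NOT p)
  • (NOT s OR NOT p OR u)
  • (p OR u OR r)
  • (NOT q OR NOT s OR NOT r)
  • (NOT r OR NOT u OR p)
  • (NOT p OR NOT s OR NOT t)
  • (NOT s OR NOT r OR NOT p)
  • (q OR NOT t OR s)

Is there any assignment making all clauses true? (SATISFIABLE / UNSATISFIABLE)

SATISFIABLE

Branch on p: take p = True.
For the remaining variables, q = False, r = False, s = True, t = False, u = True works.
Every clause has at least one true literal under this assignment.
So p=True  q=False  r=False  s=True  t=False  u=True is a satisfying assignment.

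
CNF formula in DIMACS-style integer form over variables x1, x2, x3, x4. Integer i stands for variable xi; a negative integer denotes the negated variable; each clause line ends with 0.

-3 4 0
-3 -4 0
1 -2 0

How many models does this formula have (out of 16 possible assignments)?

6

Satisfying assignments:
  x1=F x2=F x3=F x4=F
  x1=F x2=F x3=F x4=T
  x1=T x2=F x3=F x4=F
  x1=T x2=F x3=F x4=T
  x1=T x2=T x3=F x4=F
  x1=T x2=T x3=F x4=T
That's 6 in total.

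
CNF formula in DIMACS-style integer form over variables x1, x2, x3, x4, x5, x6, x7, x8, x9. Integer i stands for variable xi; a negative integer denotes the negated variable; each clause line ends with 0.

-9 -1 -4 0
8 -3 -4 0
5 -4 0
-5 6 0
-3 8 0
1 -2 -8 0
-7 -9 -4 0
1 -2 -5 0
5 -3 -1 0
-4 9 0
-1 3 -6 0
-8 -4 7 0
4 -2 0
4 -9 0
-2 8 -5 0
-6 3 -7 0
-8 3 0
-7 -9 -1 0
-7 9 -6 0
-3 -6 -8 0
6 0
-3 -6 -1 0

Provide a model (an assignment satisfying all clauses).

x1=False, x2=False, x3=False, x4=False, x5=True, x6=True, x7=False, x8=False, x9=False

The clause (x6) is unit: x6 must be True.
Pure literal: x2 appears only negated; assign x2 = False.
Branch on x1: take x1 = False.
Set x3 = False and propagate.
  then x7 is forced to False.
  then x8 is forced to False.
Set x4 = False and propagate.
  then x9 is forced to False.
x5 is now unconstrained; take x5 = True.
Every clause has at least one true literal under this assignment.
Check each clause:
  1. (NOT x1 OR NOT x4 OR NOT x9) — NOT x4 is true.
  2. (NOT x3 OR NOT x4 OR x8) — NOT x4 is true.
  3. (x5 OR NOT x4) — NOT x4 is true.
  4. (x6 OR NOT x5) — x6 is true.
  5. (NOT x3 OR x8) — NOT x3 is true.
  6. (NOT x8 OR NOT x2 OR x1) — NOT x8 is true.
  7. (NOT x7 OR NOT x9 OR NOT x4) — NOT x7 is true.
  8. (NOT x5 OR x1 OR NOT x2) — NOT x2 is true.
  9. (x5 OR NOT x3 OR NOT x1) — NOT x3 is true.
  10. (x9 OR NOT x4) — NOT x4 is true.
  11. (NOT x6 OR x3 OR NOT x1) — NOT x1 is true.
  12. (x7 OR NOT x4 OR NOT x8) — NOT x8 is true.
  13. (x4 OR NOT x2) — NOT x2 is true.
  14. (x4 OR NOT x9) — NOT x9 is true.
  15. (NOT x5 OR NOT x2 OR x8) — NOT x2 is true.
  16. (NOT x6 OR x3 OR NOT x7) — NOT x7 is true.
  17. (NOT x8 OR x3) — NOT x8 is true.
  18. (NOT x9 OR NOT x1 OR NOT x7) — NOT x7 is true.
  19. (NOT x7 OR x9 OR NOT x6) — NOT x7 is true.
  20. (NOT x6 OR NOT x3 OR NOT x8) — NOT x8 is true.
  21. (x6) — x6 is true.
  22. (NOT x3 OR NOT x6 OR NOT x1) — NOT x3 is true.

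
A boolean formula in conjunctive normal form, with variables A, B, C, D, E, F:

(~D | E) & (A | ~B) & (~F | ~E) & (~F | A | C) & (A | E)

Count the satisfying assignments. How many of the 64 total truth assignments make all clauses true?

20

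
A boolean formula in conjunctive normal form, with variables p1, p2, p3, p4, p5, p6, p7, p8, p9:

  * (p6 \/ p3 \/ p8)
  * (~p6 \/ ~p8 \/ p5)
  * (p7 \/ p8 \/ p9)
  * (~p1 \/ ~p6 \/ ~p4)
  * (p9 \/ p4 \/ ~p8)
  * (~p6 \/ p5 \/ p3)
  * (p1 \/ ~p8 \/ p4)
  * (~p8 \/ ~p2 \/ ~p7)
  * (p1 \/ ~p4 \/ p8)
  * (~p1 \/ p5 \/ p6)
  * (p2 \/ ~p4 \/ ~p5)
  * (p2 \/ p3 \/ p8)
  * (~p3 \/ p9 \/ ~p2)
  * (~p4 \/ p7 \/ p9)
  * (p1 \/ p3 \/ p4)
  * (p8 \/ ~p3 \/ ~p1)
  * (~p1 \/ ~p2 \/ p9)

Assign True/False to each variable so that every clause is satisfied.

Pure literal: p9 appears only positively; assign p9 = True.
Branch on p1: take p1 = True.
Branch on p2: take p2 = True.
For the remaining variables, p3 = False, p4 = False, p5 = True, p6 = True, p7 = True, p8 = False works.
Check each clause:
  1. (p3 \/ p8 \/ p6) — p6 is true.
  2. (p5 \/ ~p8 \/ ~p6) — ~p8 is true.
  3. (p7 \/ p9 \/ p8) — p9 is true.
  4. (~p4 \/ ~p1 \/ ~p6) — ~p4 is true.
  5. (p4 \/ p9 \/ ~p8) — ~p8 is true.
  6. (p3 \/ p5 \/ ~p6) — p5 is true.
  7. (p4 \/ ~p8 \/ p1) — ~p8 is true.
  8. (~p8 \/ ~p2 \/ ~p7) — ~p8 is true.
  9. (~p4 \/ p8 \/ p1) — p1 is true.
  10. (p6 \/ ~p1 \/ p5) — p5 is true.
  11. (~p4 \/ ~p5 \/ p2) — p2 is true.
  12. (p3 \/ p8 \/ p2) — p2 is true.
  13. (~p2 \/ ~p3 \/ p9) — p9 is true.
  14. (~p4 \/ p7 \/ p9) — p9 is true.
  15. (p4 \/ p3 \/ p1) — p1 is true.
  16. (~p3 \/ ~p1 \/ p8) — ~p3 is true.
  17. (~p2 \/ ~p1 \/ p9) — p9 is true.

p1=True, p2=True, p3=False, p4=False, p5=True, p6=True, p7=True, p8=False, p9=True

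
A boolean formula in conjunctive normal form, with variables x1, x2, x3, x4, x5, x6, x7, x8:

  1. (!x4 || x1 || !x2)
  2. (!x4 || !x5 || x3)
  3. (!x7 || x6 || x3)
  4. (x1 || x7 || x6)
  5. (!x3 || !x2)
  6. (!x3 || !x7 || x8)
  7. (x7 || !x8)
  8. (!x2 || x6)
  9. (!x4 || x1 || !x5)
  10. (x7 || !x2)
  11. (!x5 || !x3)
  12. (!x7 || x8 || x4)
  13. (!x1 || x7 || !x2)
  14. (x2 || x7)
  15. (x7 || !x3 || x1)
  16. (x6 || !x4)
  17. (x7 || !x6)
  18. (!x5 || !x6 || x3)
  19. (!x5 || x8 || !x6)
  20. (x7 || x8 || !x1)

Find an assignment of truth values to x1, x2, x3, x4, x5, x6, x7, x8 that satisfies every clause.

x5 occurs only negated in the remaining clauses — set x5 = False.
Try x1 = False.
Branch on x2: take x2 = False.
  then x7 is forced to True.
For the remaining variables, x3 = False, x4 = False, x6 = True, x8 = True works.
Check each clause:
  1. (x1 || !x4 || !x2) — !x4 is true.
  2. (x3 || !x5 || !x4) — !x5 is true.
  3. (x6 || x3 || !x7) — x6 is true.
  4. (x6 || x1 || x7) — x6 is true.
  5. (!x3 || !x2) — !x3 is true.
  6. (!x7 || x8 || !x3) — x8 is true.
  7. (!x8 || x7) — x7 is true.
  8. (x6 || !x2) — x6 is true.
  9. (x1 || !x5 || !x4) — !x5 is true.
  10. (!x2 || x7) — !x2 is true.
  11. (!x5 || !x3) — !x5 is true.
  12. (!x7 || x4 || x8) — x8 is true.
  13. (!x1 || x7 || !x2) — !x1 is true.
  14. (x2 || x7) — x7 is true.
  15. (x1 || x7 || !x3) — !x3 is true.
  16. (!x4 || x6) — !x4 is true.
  17. (x7 || !x6) — x7 is true.
  18. (x3 || !x6 || !x5) — !x5 is true.
  19. (!x6 || !x5 || x8) — x8 is true.
  20. (!x1 || x7 || x8) — x8 is true.

x1=F, x2=F, x3=F, x4=F, x5=F, x6=T, x7=T, x8=T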